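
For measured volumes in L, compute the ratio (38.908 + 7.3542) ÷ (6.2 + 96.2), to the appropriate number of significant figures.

0.4518

38.908 + 7.3542 = 46.2622, limited to 3 d.p. → 5 s.f.; 6.2 + 96.2 = 102.4, limited to 1 d.p. → 4 s.f.
Carrying full precision, 46.2622 ÷ 102.4 = 0.451779296875; keep min(5, 4) = 4 s.f.
Rounded to 4 significant figures: 0.4518.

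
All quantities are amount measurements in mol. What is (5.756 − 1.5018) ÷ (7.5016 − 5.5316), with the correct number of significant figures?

2.159

5.756 − 1.5018 = 4.2542, limited to 3 d.p. → 4 s.f.; 7.5016 − 5.5316 = 1.9700, limited to 4 d.p. → 5 s.f.
Carrying full precision, 4.2542 ÷ 1.9700 = 2.15949238579…; keep min(4, 5) = 4 s.f.
Rounded to 4 significant figures: 2.159.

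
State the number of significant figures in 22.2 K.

3

22.2: every digit is nonzero and significant.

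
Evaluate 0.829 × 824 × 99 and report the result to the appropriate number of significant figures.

0.829 × 824 × 99 = 67626.504
Multiplication/division keeps the fewest significant figures: 0.829 → 3 s.f., 824 → 3 s.f., 99 → 2 s.f.; limit is 2.
Rounded to 2 significant figures: 6.8 × 10⁴.

6.8 × 10⁴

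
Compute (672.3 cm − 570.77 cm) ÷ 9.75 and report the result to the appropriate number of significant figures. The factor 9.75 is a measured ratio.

10.4 cm

672.3 cm − 570.77 cm = 101.53 cm; the difference is limited to 1 decimal place (4 s.f.).
Carrying full precision, 101.53 ÷ 9.75 = 10.4133333333… cm; 9.75 has 3 s.f., so the result keeps min(4, 3) = 3 s.f.
Rounded to 3 significant figures: 10.4 cm.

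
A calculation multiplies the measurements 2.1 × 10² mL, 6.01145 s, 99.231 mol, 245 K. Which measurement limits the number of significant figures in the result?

2.1 × 10² mL

2.1 × 10² mL → 2 s.f.; 6.01145 s → 6 s.f.; 99.231 mol → 5 s.f.; 245 K → 3 s.f.
The fewest is 2 significant figures, from 2.1 × 10² mL.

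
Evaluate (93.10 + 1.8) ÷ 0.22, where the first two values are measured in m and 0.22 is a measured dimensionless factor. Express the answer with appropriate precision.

93.10 m + 1.8 m = 94.90 m; the sum is limited to 1 decimal place (3 s.f.).
Carrying full precision, 94.90 ÷ 0.22 = 431.363636364… m; 0.22 has 2 s.f., so the result keeps min(3, 2) = 2 s.f.
Rounded to 2 significant figures: 4.3 × 10² m.

4.3 × 10² m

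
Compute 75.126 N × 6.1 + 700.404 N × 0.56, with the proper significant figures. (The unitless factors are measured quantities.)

8.5 × 10² N

75.126 × 6.1 = 458.2686 → 4.6 × 10² N (2 s.f., last digit at the 10^1 place).
700.404 × 0.56 = 392.22624 → 3.9 × 10² N (2 s.f., last digit at the 10^1 place).
Sum: 850.49484 N; keep the coarser place, 10^1.
Result: 8.5 × 10² N.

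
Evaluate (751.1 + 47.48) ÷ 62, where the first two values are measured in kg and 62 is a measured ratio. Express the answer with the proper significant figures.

13 kg

751.1 kg + 47.48 kg = 798.58 kg; the sum is limited to 1 decimal place (4 s.f.).
Carrying full precision, 798.58 ÷ 62 = 12.8803225806… kg; 62 has 2 s.f., so the result keeps min(4, 2) = 2 s.f.
Rounded to 2 significant figures: 13 kg.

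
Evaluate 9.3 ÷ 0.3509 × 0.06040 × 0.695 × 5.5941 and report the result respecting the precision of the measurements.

9.3 ÷ 0.3509 × 0.06040 × 0.695 × 5.5941 = 6.22374154215…
Multiplication/division keeps the fewest significant figures: 9.3 → 2 s.f., 0.3509 → 4 s.f., 0.06040 → 4 s.f., 0.695 → 3 s.f., 5.5941 → 5 s.f.; limit is 2.
Rounded to 2 significant figures: 6.2.

6.2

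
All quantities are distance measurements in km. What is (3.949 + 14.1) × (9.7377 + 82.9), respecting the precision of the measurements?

1.67 × 10^3 km²

3.949 + 14.1 = 18.049, limited to 1 d.p. → 3 s.f.; 9.7377 + 82.9 = 92.6377, limited to 1 d.p. → 3 s.f.
Carrying full precision, 18.049 × 92.6377 = 1672.0178473; keep min(3, 3) = 3 s.f.
Rounded to 3 significant figures: 1.67 × 10^3 km².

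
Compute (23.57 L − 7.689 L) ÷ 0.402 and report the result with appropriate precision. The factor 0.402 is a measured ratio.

39.5 L

23.57 L − 7.689 L = 15.881 L; the difference is limited to 2 decimal places (4 s.f.).
Carrying full precision, 15.881 ÷ 0.402 = 39.5049751244… L; 0.402 has 3 s.f., so the result keeps min(4, 3) = 3 s.f.
Rounded to 3 significant figures: 39.5 L.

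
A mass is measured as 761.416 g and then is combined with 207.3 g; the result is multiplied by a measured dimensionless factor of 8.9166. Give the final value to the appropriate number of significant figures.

761.416 g + 207.3 g = 968.716 g; the sum is limited to 1 decimal place (4 s.f.).
Carrying full precision, 968.716 × 8.9166 = 8637.6530856 g; 8.9166 has 5 s.f., so the result keeps min(4, 5) = 4 s.f.
Rounded to 4 significant figures: 8638 g.

8638 g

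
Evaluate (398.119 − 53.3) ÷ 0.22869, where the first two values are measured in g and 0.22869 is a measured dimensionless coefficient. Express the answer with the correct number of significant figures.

1508 g

398.119 g − 53.3 g = 344.819 g; the difference is limited to 1 decimal place (4 s.f.).
Carrying full precision, 344.819 ÷ 0.22869 = 1507.80095326… g; 0.22869 has 5 s.f., so the result keeps min(4, 5) = 4 s.f.
Rounded to 4 significant figures: 1508 g.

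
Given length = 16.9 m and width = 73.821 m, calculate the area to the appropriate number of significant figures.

area = 16.9 m × 73.821 m = 1247.5749 m².
16.9 has 3 significant figures; 73.821 has 5.
Division/multiplication keeps the fewest: 3 significant figures.
Rounded: 1.25 × 10³ m².

1.25 × 10³ m²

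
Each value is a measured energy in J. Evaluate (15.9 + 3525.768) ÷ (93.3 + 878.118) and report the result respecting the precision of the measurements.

3.646

15.9 + 3525.768 = 3541.668, limited to 1 d.p. → 5 s.f.; 93.3 + 878.118 = 971.418, limited to 1 d.p. → 4 s.f.
Carrying full precision, 3541.668 ÷ 971.418 = 3.64587438157…; keep min(5, 4) = 4 s.f.
Rounded to 4 significant figures: 3.646.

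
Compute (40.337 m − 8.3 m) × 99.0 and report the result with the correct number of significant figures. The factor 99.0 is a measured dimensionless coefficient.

40.337 m − 8.3 m = 32.037 m; the difference is limited to 1 decimal place (3 s.f.).
Carrying full precision, 32.037 × 99.0 = 3171.663 m; 99.0 has 3 s.f., so the result keeps min(3, 3) = 3 s.f.
Rounded to 3 significant figures: 3.17 × 10³ m.

3.17 × 10³ m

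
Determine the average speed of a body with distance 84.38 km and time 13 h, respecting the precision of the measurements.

average speed = 84.38 km ÷ 13 h = 6.49076923077… km/h.
84.38 has 4 significant figures; 13 has 2.
Division/multiplication keeps the fewest: 2 significant figures.
Rounded: 6.5 km/h.

6.5 km/h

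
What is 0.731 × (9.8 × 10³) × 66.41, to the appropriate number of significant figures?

4.8 × 10⁵

0.731 × (9.8 × 10³) × 66.41 = 475747.958
Multiplication/division keeps the fewest significant figures: 0.731 → 3 s.f., 9.8 × 10³ → 2 s.f., 66.41 → 4 s.f.; limit is 2.
Rounded to 2 significant figures: 4.8 × 10⁵.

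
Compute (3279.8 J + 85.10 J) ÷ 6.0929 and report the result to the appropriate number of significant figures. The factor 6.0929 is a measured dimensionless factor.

3279.8 J + 85.10 J = 3364.90 J; the sum is limited to 1 decimal place (5 s.f.).
Carrying full precision, 3364.90 ÷ 6.0929 = 552.265751941… J; 6.0929 has 5 s.f., so the result keeps min(5, 5) = 5 s.f.
Rounded to 5 significant figures: 552.27 J.

552.27 J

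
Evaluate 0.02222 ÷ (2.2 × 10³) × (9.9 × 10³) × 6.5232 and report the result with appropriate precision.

0.02222 ÷ (2.2 × 10³) × (9.9 × 10³) × 6.5232 = 0.652254768
Multiplication/division keeps the fewest significant figures: 0.02222 → 4 s.f., 2.2 × 10³ → 2 s.f., 9.9 × 10³ → 2 s.f., 6.5232 → 5 s.f.; limit is 2.
Rounded to 2 significant figures: 6.5 × 10⁻¹.

6.5 × 10⁻¹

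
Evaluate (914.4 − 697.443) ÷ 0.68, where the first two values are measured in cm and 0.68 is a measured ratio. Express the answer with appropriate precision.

3.2 × 10² cm

914.4 cm − 697.443 cm = 216.957 cm; the difference is limited to 1 decimal place (4 s.f.).
Carrying full precision, 216.957 ÷ 0.68 = 319.054411765… cm; 0.68 has 2 s.f., so the result keeps min(4, 2) = 2 s.f.
Rounded to 2 significant figures: 3.2 × 10² cm.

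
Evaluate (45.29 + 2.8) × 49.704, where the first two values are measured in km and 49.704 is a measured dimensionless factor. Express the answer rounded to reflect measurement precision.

45.29 km + 2.8 km = 48.09 km; the sum is limited to 1 decimal place (3 s.f.).
Carrying full precision, 48.09 × 49.704 = 2390.26536 km; 49.704 has 5 s.f., so the result keeps min(3, 5) = 3 s.f.
Rounded to 3 significant figures: 2.39 × 10^3 km.

2.39 × 10^3 km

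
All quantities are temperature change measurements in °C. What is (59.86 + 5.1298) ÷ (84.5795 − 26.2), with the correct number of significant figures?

59.86 + 5.1298 = 64.9898, limited to 2 d.p. → 4 s.f.; 84.5795 − 26.2 = 58.3795, limited to 1 d.p. → 3 s.f.
Carrying full precision, 64.9898 ÷ 58.3795 = 1.11322981526…; keep min(4, 3) = 3 s.f.
Rounded to 3 significant figures: 1.11.

1.11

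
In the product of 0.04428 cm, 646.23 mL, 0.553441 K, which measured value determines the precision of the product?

0.04428 cm → 4 s.f.; 646.23 mL → 5 s.f.; 0.553441 K → 6 s.f.
The fewest is 4 significant figures, from 0.04428 cm.

0.04428 cm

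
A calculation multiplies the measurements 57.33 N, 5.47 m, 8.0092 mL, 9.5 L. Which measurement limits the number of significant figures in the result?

9.5 L

57.33 N → 4 s.f.; 5.47 m → 3 s.f.; 8.0092 mL → 5 s.f.; 9.5 L → 2 s.f.
The fewest is 2 significant figures, from 9.5 L.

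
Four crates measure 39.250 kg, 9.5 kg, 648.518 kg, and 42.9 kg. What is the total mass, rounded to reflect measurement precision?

740.2 kg

39.250 kg + 9.5 kg + 648.518 kg + 42.9 kg = 740.168 kg.
Addition/subtraction keeps the fewest decimal places: 39.250 → 3 decimal places, 9.5 → 1 decimal place, 648.518 → 3 decimal places, 42.9 → 1 decimal place; limit is 1.
Rounded to 1 decimal place: 740.2 kg.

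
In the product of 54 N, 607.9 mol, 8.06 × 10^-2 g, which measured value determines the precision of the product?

54 N

54 N → 2 s.f.; 607.9 mol → 4 s.f.; 8.06 × 10^-2 g → 3 s.f.
The fewest is 2 significant figures, from 54 N.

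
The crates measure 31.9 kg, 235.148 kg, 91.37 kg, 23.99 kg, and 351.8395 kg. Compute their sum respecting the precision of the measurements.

31.9 kg + 235.148 kg + 91.37 kg + 23.99 kg + 351.8395 kg = 734.2475 kg.
Addition/subtraction keeps the fewest decimal places: 31.9 → 1 decimal place, 235.148 → 3 decimal places, 91.37 → 2 decimal places, 23.99 → 2 decimal places, 351.8395 → 4 decimal places; limit is 1.
Rounded to 1 decimal place: 734.2 kg.

734.2 kg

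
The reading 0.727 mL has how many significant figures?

3

0.727: leading zeros are not significant.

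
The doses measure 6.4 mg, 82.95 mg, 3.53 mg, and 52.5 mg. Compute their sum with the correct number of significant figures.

145.4 mg

6.4 mg + 82.95 mg + 3.53 mg + 52.5 mg = 145.38 mg.
Addition/subtraction keeps the fewest decimal places: 6.4 → 1 decimal place, 82.95 → 2 decimal places, 3.53 → 2 decimal places, 52.5 → 1 decimal place; limit is 1.
Rounded to 1 decimal place: 145.4 mg.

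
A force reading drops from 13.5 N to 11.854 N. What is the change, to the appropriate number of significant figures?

1.6 N

13.5 N − 11.854 N = 1.646 N.
Addition/subtraction keeps the fewest decimal places: 13.5 → 1 decimal place, 11.854 → 3 decimal places; limit is 1.
Rounded to 1 decimal place: 1.6 N.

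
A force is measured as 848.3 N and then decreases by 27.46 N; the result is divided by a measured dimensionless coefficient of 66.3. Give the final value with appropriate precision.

12.4 N

848.3 N − 27.46 N = 820.84 N; the difference is limited to 1 decimal place (4 s.f.).
Carrying full precision, 820.84 ÷ 66.3 = 12.380693816… N; 66.3 has 3 s.f., so the result keeps min(4, 3) = 3 s.f.
Rounded to 3 significant figures: 12.4 N.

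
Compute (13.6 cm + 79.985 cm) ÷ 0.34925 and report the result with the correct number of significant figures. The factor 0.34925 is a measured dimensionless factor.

13.6 cm + 79.985 cm = 93.585 cm; the sum is limited to 1 decimal place (3 s.f.).
Carrying full precision, 93.585 ÷ 0.34925 = 267.959914102… cm; 0.34925 has 5 s.f., so the result keeps min(3, 5) = 3 s.f.
Rounded to 3 significant figures: 268 cm.

268 cm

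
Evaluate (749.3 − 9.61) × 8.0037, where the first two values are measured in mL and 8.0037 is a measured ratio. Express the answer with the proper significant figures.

5920. mL

749.3 mL − 9.61 mL = 739.69 mL; the difference is limited to 1 decimal place (4 s.f.).
Carrying full precision, 739.69 × 8.0037 = 5920.256853 mL; 8.0037 has 5 s.f., so the result keeps min(4, 5) = 4 s.f.
Rounded to 4 significant figures: 5920. mL.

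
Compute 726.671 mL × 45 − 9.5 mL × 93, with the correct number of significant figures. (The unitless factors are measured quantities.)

3.2 × 10^4 mL

726.671 × 45 = 32700.195 → 3.3 × 10^4 mL (2 s.f., last digit at the 10^3 place).
9.5 × 93 = 883.5 → 8.8 × 10^2 mL (2 s.f., last digit at the 10^1 place).
Difference: 31816.695 mL; keep the coarser place, 10^3.
Result: 3.2 × 10^4 mL.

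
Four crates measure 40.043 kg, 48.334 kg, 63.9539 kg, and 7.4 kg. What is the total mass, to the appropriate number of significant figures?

159.7 kg

40.043 kg + 48.334 kg + 63.9539 kg + 7.4 kg = 159.7309 kg.
Addition/subtraction keeps the fewest decimal places: 40.043 → 3 decimal places, 48.334 → 3 decimal places, 63.9539 → 4 decimal places, 7.4 → 1 decimal place; limit is 1.
Rounded to 1 decimal place: 159.7 kg.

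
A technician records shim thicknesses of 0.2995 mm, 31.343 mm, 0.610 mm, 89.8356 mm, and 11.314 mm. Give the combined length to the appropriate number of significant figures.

133.402 mm

0.2995 mm + 31.343 mm + 0.610 mm + 89.8356 mm + 11.314 mm = 133.4021 mm.
Addition/subtraction keeps the fewest decimal places: 0.2995 → 4 decimal places, 31.343 → 3 decimal places, 0.610 → 3 decimal places, 89.8356 → 4 decimal places, 11.314 → 3 decimal places; limit is 3.
Rounded to 3 decimal places: 133.402 mm.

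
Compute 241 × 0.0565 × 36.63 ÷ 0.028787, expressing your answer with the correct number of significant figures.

1.73 × 10⁴

241 × 0.0565 × 36.63 ÷ 0.028787 = 17326.3068399…
Multiplication/division keeps the fewest significant figures: 241 → 3 s.f., 0.0565 → 3 s.f., 36.63 → 4 s.f., 0.028787 → 5 s.f.; limit is 3.
Rounded to 3 significant figures: 1.73 × 10⁴.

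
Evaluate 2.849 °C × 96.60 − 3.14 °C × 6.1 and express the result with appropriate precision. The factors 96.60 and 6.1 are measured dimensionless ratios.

2.849 × 96.60 = 275.2134 → 275.2 °C (4 s.f., last digit at the 10^-1 place).
3.14 × 6.1 = 19.154 → 19 °C (2 s.f., last digit at the 10^0 place).
Difference: 256.0594 °C; keep the coarser place, 10^0.
Result: 256 °C.

256 °C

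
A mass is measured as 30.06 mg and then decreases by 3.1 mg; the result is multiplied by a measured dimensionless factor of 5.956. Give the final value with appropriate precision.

30.06 mg − 3.1 mg = 26.96 mg; the difference is limited to 1 decimal place (3 s.f.).
Carrying full precision, 26.96 × 5.956 = 160.57376 mg; 5.956 has 4 s.f., so the result keeps min(3, 4) = 3 s.f.
Rounded to 3 significant figures: 161 mg.

161 mg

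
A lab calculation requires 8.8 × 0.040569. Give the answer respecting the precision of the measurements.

8.8 × 0.040569 = 0.3570072
Multiplication/division keeps the fewest significant figures: 8.8 → 2 s.f., 0.040569 → 5 s.f.; limit is 2.
Rounded to 2 significant figures: 0.36.

0.36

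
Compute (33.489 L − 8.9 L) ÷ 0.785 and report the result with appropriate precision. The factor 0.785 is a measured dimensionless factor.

33.489 L − 8.9 L = 24.589 L; the difference is limited to 1 decimal place (3 s.f.).
Carrying full precision, 24.589 ÷ 0.785 = 31.323566879… L; 0.785 has 3 s.f., so the result keeps min(3, 3) = 3 s.f.
Rounded to 3 significant figures: 31.3 L.

31.3 L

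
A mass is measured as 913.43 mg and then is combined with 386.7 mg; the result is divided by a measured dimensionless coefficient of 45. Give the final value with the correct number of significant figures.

29 mg

913.43 mg + 386.7 mg = 1300.13 mg; the sum is limited to 1 decimal place (5 s.f.).
Carrying full precision, 1300.13 ÷ 45 = 28.8917777778… mg; 45 has 2 s.f., so the result keeps min(5, 2) = 2 s.f.
Rounded to 2 significant figures: 29 mg.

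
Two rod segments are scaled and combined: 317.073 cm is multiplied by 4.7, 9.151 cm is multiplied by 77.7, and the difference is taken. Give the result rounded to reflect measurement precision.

317.073 × 4.7 = 1490.2431 → 1.5 × 10^3 cm (2 s.f., last digit at the 10^2 place).
9.151 × 77.7 = 711.0327 → 711 cm (3 s.f., last digit at the 10^0 place).
Difference: 779.2104 cm; keep the coarser place, 10^2.
Result: 8 × 10^2 cm.

8 × 10^2 cm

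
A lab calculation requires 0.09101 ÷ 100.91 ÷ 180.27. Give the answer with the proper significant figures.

0.09101 ÷ 100.91 ÷ 180.27 = 0.00000500301090443…
Multiplication/division keeps the fewest significant figures: 0.09101 → 4 s.f., 100.91 → 5 s.f., 180.27 → 5 s.f.; limit is 4.
Rounded to 4 significant figures: 5.003 × 10⁻⁶.

5.003 × 10⁻⁶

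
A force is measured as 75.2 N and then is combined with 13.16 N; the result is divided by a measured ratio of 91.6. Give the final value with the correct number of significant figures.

0.965 N

75.2 N + 13.16 N = 88.36 N; the sum is limited to 1 decimal place (3 s.f.).
Carrying full precision, 88.36 ÷ 91.6 = 0.964628820961… N; 91.6 has 3 s.f., so the result keeps min(3, 3) = 3 s.f.
Rounded to 3 significant figures: 0.965 N.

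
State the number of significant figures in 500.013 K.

500.013: zeros between nonzero digits are significant.

6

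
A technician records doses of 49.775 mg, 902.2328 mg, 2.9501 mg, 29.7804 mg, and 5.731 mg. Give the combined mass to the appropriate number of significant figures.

990.469 mg

49.775 mg + 902.2328 mg + 2.9501 mg + 29.7804 mg + 5.731 mg = 990.4693 mg.
Addition/subtraction keeps the fewest decimal places: 49.775 → 3 decimal places, 902.2328 → 4 decimal places, 2.9501 → 4 decimal places, 29.7804 → 4 decimal places, 5.731 → 3 decimal places; limit is 3.
Rounded to 3 decimal places: 990.469 mg.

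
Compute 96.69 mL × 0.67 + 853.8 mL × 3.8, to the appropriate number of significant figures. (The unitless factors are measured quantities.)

3.3 × 10^3 mL

96.69 × 0.67 = 64.7823 → 65 mL (2 s.f., last digit at the 10^0 place).
853.8 × 3.8 = 3244.44 → 3.2 × 10^3 mL (2 s.f., last digit at the 10^2 place).
Sum: 3309.2223 mL; keep the coarser place, 10^2.
Result: 3.3 × 10^3 mL.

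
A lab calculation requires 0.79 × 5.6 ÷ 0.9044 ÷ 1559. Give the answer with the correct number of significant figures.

0.0031

0.79 × 5.6 ÷ 0.9044 ÷ 1559 = 0.00313767855476…
Multiplication/division keeps the fewest significant figures: 0.79 → 2 s.f., 5.6 → 2 s.f., 0.9044 → 4 s.f., 1559 → 4 s.f.; limit is 2.
Rounded to 2 significant figures: 0.0031.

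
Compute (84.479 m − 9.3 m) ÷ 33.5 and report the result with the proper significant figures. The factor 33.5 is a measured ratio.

2.24 m

84.479 m − 9.3 m = 75.179 m; the difference is limited to 1 decimal place (3 s.f.).
Carrying full precision, 75.179 ÷ 33.5 = 2.24414925373… m; 33.5 has 3 s.f., so the result keeps min(3, 3) = 3 s.f.
Rounded to 3 significant figures: 2.24 m.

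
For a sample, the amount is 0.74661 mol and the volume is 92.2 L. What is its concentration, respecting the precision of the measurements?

concentration = 0.74661 mol ÷ 92.2 L = 0.00809772234273… mol/L.
0.74661 has 5 significant figures; 92.2 has 3.
Division/multiplication keeps the fewest: 3 significant figures.
Rounded: 0.00810 mol/L.

0.00810 mol/L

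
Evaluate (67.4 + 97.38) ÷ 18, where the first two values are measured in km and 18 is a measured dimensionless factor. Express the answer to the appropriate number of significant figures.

9.2 km

67.4 km + 97.38 km = 164.78 km; the sum is limited to 1 decimal place (4 s.f.).
Carrying full precision, 164.78 ÷ 18 = 9.15444444444… km; 18 has 2 s.f., so the result keeps min(4, 2) = 2 s.f.
Rounded to 2 significant figures: 9.2 km.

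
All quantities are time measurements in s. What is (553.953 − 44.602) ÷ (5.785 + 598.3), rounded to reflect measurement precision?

553.953 − 44.602 = 509.351, limited to 3 d.p. → 6 s.f.; 5.785 + 598.3 = 604.085, limited to 1 d.p. → 4 s.f.
Carrying full precision, 509.351 ÷ 604.085 = 0.843177698503…; keep min(6, 4) = 4 s.f.
Rounded to 4 significant figures: 0.8432.

0.8432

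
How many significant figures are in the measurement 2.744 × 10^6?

2.744 × 10^6: in scientific notation every digit of the coefficient is significant.

4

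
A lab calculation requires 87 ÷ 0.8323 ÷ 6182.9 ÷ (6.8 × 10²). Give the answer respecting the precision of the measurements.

87 ÷ 0.8323 ÷ 6182.9 ÷ (6.8 × 10²) = 0.0000248621236952…
Multiplication/division keeps the fewest significant figures: 87 → 2 s.f., 0.8323 → 4 s.f., 6182.9 → 5 s.f., 6.8 × 10² → 2 s.f.; limit is 2.
Rounded to 2 significant figures: 2.5 × 10⁻⁵.

2.5 × 10⁻⁵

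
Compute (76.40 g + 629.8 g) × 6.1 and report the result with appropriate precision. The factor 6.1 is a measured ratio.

76.40 g + 629.8 g = 706.20 g; the sum is limited to 1 decimal place (4 s.f.).
Carrying full precision, 706.20 × 6.1 = 4307.82 g; 6.1 has 2 s.f., so the result keeps min(4, 2) = 2 s.f.
Rounded to 2 significant figures: 4.3 × 10³ g.

4.3 × 10³ g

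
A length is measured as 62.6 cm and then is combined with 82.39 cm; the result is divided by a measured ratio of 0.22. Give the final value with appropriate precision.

6.6 × 10^2 cm

62.6 cm + 82.39 cm = 144.99 cm; the sum is limited to 1 decimal place (4 s.f.).
Carrying full precision, 144.99 ÷ 0.22 = 659.045454545… cm; 0.22 has 2 s.f., so the result keeps min(4, 2) = 2 s.f.
Rounded to 2 significant figures: 6.6 × 10^2 cm.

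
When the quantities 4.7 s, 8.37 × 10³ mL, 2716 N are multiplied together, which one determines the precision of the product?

4.7 s

4.7 s → 2 s.f.; 8.37 × 10³ mL → 3 s.f.; 2716 N → 4 s.f.
The fewest is 2 significant figures, from 4.7 s.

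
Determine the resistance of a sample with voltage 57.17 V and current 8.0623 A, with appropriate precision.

7.091 Ω

resistance = 57.17 V ÷ 8.0623 A = 7.09102861466… Ω.
57.17 has 4 significant figures; 8.0623 has 5.
Division/multiplication keeps the fewest: 4 significant figures.
Rounded: 7.091 Ω.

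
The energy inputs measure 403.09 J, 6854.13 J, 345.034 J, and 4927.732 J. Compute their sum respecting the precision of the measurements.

12529.99 J

403.09 J + 6854.13 J + 345.034 J + 4927.732 J = 12529.986 J.
Addition/subtraction keeps the fewest decimal places: 403.09 → 2 decimal places, 6854.13 → 2 decimal places, 345.034 → 3 decimal places, 4927.732 → 3 decimal places; limit is 2.
Rounded to 2 decimal places: 12529.99 J.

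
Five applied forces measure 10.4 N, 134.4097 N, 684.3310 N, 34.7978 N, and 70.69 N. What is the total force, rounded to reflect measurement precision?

934.6 N

10.4 N + 134.4097 N + 684.3310 N + 34.7978 N + 70.69 N = 934.6285 N.
Addition/subtraction keeps the fewest decimal places: 10.4 → 1 decimal place, 134.4097 → 4 decimal places, 684.3310 → 4 decimal places, 34.7978 → 4 decimal places, 70.69 → 2 decimal places; limit is 1.
Rounded to 1 decimal place: 934.6 N.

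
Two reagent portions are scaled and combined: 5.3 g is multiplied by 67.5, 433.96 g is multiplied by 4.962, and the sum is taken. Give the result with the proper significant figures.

2.51 × 10^3 g

5.3 × 67.5 = 357.75 → 3.6 × 10^2 g (2 s.f., last digit at the 10^1 place).
433.96 × 4.962 = 2153.30952 → 2153 g (4 s.f., last digit at the 10^0 place).
Sum: 2511.05952 g; keep the coarser place, 10^1.
Result: 2.51 × 10^3 g.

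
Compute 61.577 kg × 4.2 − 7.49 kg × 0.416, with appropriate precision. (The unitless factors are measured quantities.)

2.6 × 10^2 kg

61.577 × 4.2 = 258.6234 → 2.6 × 10^2 kg (2 s.f., last digit at the 10^1 place).
7.49 × 0.416 = 3.11584 → 3.12 kg (3 s.f., last digit at the 10^-2 place).
Difference: 255.50756 kg; keep the coarser place, 10^1.
Result: 2.6 × 10^2 kg.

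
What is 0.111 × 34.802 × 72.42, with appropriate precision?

0.111 × 34.802 × 72.42 = 279.76005324
Multiplication/division keeps the fewest significant figures: 0.111 → 3 s.f., 34.802 → 5 s.f., 72.42 → 4 s.f.; limit is 3.
Rounded to 3 significant figures: 280.

280.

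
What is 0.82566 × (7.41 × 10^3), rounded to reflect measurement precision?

0.82566 × (7.41 × 10^3) = 6118.1406
Multiplication/division keeps the fewest significant figures: 0.82566 → 5 s.f., 7.41 × 10^3 → 3 s.f.; limit is 3.
Rounded to 3 significant figures: 6.12 × 10^3.

6.12 × 10^3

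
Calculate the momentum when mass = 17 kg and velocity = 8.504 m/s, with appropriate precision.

1.4 × 10² kg·m/s

momentum = 17 kg × 8.504 m/s = 144.568 kg·m/s.
17 has 2 significant figures; 8.504 has 4.
Division/multiplication keeps the fewest: 2 significant figures.
Rounded: 1.4 × 10² kg·m/s.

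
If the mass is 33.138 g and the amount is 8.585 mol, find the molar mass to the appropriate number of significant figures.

3.860 g/mol

molar mass = 33.138 g ÷ 8.585 mol = 3.85998835178… g/mol.
33.138 has 5 significant figures; 8.585 has 4.
Division/multiplication keeps the fewest: 4 significant figures.
Rounded: 3.860 g/mol.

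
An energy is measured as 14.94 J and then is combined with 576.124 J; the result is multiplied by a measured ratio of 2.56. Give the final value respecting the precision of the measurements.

1.51 × 10³ J

14.94 J + 576.124 J = 591.064 J; the sum is limited to 2 decimal places (5 s.f.).
Carrying full precision, 591.064 × 2.56 = 1513.12384 J; 2.56 has 3 s.f., so the result keeps min(5, 3) = 3 s.f.
Rounded to 3 significant figures: 1.51 × 10³ J.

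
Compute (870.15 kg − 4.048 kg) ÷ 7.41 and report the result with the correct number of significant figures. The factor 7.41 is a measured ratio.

870.15 kg − 4.048 kg = 866.102 kg; the difference is limited to 2 decimal places (5 s.f.).
Carrying full precision, 866.102 ÷ 7.41 = 116.882860999… kg; 7.41 has 3 s.f., so the result keeps min(5, 3) = 3 s.f.
Rounded to 3 significant figures: 117 kg.

117 kg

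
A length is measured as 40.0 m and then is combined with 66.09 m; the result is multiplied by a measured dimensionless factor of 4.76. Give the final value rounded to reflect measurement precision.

40.0 m + 66.09 m = 106.09 m; the sum is limited to 1 decimal place (4 s.f.).
Carrying full precision, 106.09 × 4.76 = 504.9884 m; 4.76 has 3 s.f., so the result keeps min(4, 3) = 3 s.f.
Rounded to 3 significant figures: 505 m.

505 m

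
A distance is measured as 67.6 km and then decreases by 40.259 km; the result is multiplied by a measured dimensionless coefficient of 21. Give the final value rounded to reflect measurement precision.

5.7 × 10² km

67.6 km − 40.259 km = 27.341 km; the difference is limited to 1 decimal place (3 s.f.).
Carrying full precision, 27.341 × 21 = 574.161 km; 21 has 2 s.f., so the result keeps min(3, 2) = 2 s.f.
Rounded to 2 significant figures: 5.7 × 10² km.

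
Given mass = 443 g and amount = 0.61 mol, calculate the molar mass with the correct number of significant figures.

molar mass = 443 g ÷ 0.61 mol = 726.229508197… g/mol.
443 has 3 significant figures; 0.61 has 2.
Division/multiplication keeps the fewest: 2 significant figures.
Rounded: 7.3 × 10² g/mol.

7.3 × 10² g/mol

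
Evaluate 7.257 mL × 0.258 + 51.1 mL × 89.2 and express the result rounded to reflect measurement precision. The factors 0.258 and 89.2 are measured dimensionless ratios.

4.56 × 10³ mL

7.257 × 0.258 = 1.872306 → 1.87 mL (3 s.f., last digit at the 10^-2 place).
51.1 × 89.2 = 4558.12 → 4.56 × 10³ mL (3 s.f., last digit at the 10^1 place).
Sum: 4559.992306 mL; keep the coarser place, 10^1.
Result: 4.56 × 10³ mL.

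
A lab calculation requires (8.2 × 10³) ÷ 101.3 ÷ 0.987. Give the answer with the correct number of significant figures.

82

(8.2 × 10³) ÷ 101.3 ÷ 0.987 = 82.0138603424…
Multiplication/division keeps the fewest significant figures: 8.2 × 10³ → 2 s.f., 101.3 → 4 s.f., 0.987 → 3 s.f.; limit is 2.
Rounded to 2 significant figures: 82.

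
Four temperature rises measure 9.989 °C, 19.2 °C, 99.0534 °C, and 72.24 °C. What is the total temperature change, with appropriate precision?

200.5 °C

9.989 °C + 19.2 °C + 99.0534 °C + 72.24 °C = 200.4824 °C.
Addition/subtraction keeps the fewest decimal places: 9.989 → 3 decimal places, 19.2 → 1 decimal place, 99.0534 → 4 decimal places, 72.24 → 2 decimal places; limit is 1.
Rounded to 1 decimal place: 200.5 °C.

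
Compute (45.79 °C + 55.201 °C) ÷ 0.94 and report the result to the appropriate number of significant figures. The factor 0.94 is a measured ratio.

45.79 °C + 55.201 °C = 100.991 °C; the sum is limited to 2 decimal places (5 s.f.).
Carrying full precision, 100.991 ÷ 0.94 = 107.437234043… °C; 0.94 has 2 s.f., so the result keeps min(5, 2) = 2 s.f.
Rounded to 2 significant figures: 1.1 × 10^2 °C.

1.1 × 10^2 °C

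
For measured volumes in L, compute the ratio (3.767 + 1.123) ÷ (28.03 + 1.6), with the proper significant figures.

3.767 + 1.123 = 4.890, limited to 3 d.p. → 4 s.f.; 28.03 + 1.6 = 29.63, limited to 1 d.p. → 3 s.f.
Carrying full precision, 4.890 ÷ 29.63 = 0.165035437057…; keep min(4, 3) = 3 s.f.
Rounded to 3 significant figures: 0.165.

0.165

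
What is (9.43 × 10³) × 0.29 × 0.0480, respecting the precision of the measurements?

(9.43 × 10³) × 0.29 × 0.0480 = 131.2656
Multiplication/division keeps the fewest significant figures: 9.43 × 10³ → 3 s.f., 0.29 → 2 s.f., 0.0480 → 3 s.f.; limit is 2.
Rounded to 2 significant figures: 1.3 × 10².

1.3 × 10²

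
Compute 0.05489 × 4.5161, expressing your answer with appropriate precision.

0.05489 × 4.5161 = 0.247888729
Multiplication/division keeps the fewest significant figures: 0.05489 → 4 s.f., 4.5161 → 5 s.f.; limit is 4.
Rounded to 4 significant figures: 0.2479.

0.2479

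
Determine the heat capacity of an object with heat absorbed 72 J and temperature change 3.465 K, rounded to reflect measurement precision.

heat capacity = 72 J ÷ 3.465 K = 20.7792207792… J/K.
72 has 2 significant figures; 3.465 has 4.
Division/multiplication keeps the fewest: 2 significant figures.
Rounded: 21 J/K.

21 J/K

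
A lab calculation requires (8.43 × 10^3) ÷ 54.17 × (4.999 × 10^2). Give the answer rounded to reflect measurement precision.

(8.43 × 10^3) ÷ 54.17 × (4.999 × 10^2) = 77795.0341517…
Multiplication/division keeps the fewest significant figures: 8.43 × 10^3 → 3 s.f., 54.17 → 4 s.f., 4.999 × 10^2 → 4 s.f.; limit is 3.
Rounded to 3 significant figures: 7.78 × 10^4.

7.78 × 10^4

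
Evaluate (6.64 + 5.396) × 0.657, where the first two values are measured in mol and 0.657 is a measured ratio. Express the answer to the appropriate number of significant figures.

6.64 mol + 5.396 mol = 12.036 mol; the sum is limited to 2 decimal places (4 s.f.).
Carrying full precision, 12.036 × 0.657 = 7.907652 mol; 0.657 has 3 s.f., so the result keeps min(4, 3) = 3 s.f.
Rounded to 3 significant figures: 7.91 mol.

7.91 mol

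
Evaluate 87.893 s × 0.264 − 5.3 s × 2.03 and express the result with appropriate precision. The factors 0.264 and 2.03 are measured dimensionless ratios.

12 s

87.893 × 0.264 = 23.203752 → 23.2 s (3 s.f., last digit at the 10^-1 place).
5.3 × 2.03 = 10.759 → 11 s (2 s.f., last digit at the 10^0 place).
Difference: 12.444752 s; keep the coarser place, 10^0.
Result: 12 s.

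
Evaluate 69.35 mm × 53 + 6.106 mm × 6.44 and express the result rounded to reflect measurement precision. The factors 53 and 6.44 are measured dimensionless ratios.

69.35 × 53 = 3675.55 → 3.7 × 10^3 mm (2 s.f., last digit at the 10^2 place).
6.106 × 6.44 = 39.32264 → 39.3 mm (3 s.f., last digit at the 10^-1 place).
Sum: 3714.87264 mm; keep the coarser place, 10^2.
Result: 3.7 × 10^3 mm.

3.7 × 10^3 mm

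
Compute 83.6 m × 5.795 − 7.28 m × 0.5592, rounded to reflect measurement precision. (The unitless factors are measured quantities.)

4.80 × 10^2 m

83.6 × 5.795 = 484.462 → 484 m (3 s.f., last digit at the 10^0 place).
7.28 × 0.5592 = 4.070976 → 4.07 m (3 s.f., last digit at the 10^-2 place).
Difference: 480.391024 m; keep the coarser place, 10^0.
Result: 4.80 × 10^2 m.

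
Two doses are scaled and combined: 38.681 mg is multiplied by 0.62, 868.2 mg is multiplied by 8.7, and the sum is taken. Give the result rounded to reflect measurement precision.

38.681 × 0.62 = 23.98222 → 24 mg (2 s.f., last digit at the 10^0 place).
868.2 × 8.7 = 7553.34 → 7.6 × 10³ mg (2 s.f., last digit at the 10^2 place).
Sum: 7577.32222 mg; keep the coarser place, 10^2.
Result: 7.6 × 10³ mg.

7.6 × 10³ mg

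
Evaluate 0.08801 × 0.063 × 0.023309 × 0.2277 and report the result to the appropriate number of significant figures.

2.9 × 10^-5

0.08801 × 0.063 × 0.023309 × 0.2277 = 0.0000294278980586…
Multiplication/division keeps the fewest significant figures: 0.08801 → 4 s.f., 0.063 → 2 s.f., 0.023309 → 5 s.f., 0.2277 → 4 s.f.; limit is 2.
Rounded to 2 significant figures: 2.9 × 10^-5.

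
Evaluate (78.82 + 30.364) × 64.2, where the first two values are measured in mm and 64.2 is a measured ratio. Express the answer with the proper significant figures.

78.82 mm + 30.364 mm = 109.184 mm; the sum is limited to 2 decimal places (5 s.f.).
Carrying full precision, 109.184 × 64.2 = 7009.6128 mm; 64.2 has 3 s.f., so the result keeps min(5, 3) = 3 s.f.
Rounded to 3 significant figures: 7.01 × 10^3 mm.

7.01 × 10^3 mm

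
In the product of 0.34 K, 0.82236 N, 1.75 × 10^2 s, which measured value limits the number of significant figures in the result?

0.34 K

0.34 K → 2 s.f.; 0.82236 N → 5 s.f.; 1.75 × 10^2 s → 3 s.f.
The fewest is 2 significant figures, from 0.34 K.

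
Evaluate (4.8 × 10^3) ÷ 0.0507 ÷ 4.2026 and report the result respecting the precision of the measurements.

(4.8 × 10^3) ÷ 0.0507 ÷ 4.2026 = 22527.6153365…
Multiplication/division keeps the fewest significant figures: 4.8 × 10^3 → 2 s.f., 0.0507 → 3 s.f., 4.2026 → 5 s.f.; limit is 2.
Rounded to 2 significant figures: 2.3 × 10^4.

2.3 × 10^4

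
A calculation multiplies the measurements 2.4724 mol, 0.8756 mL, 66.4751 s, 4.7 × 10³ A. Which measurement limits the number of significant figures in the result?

4.7 × 10³ A

2.4724 mol → 5 s.f.; 0.8756 mL → 4 s.f.; 66.4751 s → 6 s.f.; 4.7 × 10³ A → 2 s.f.
The fewest is 2 significant figures, from 4.7 × 10³ A.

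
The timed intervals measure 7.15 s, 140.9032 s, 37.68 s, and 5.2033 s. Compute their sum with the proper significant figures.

7.15 s + 140.9032 s + 37.68 s + 5.2033 s = 190.9365 s.
Addition/subtraction keeps the fewest decimal places: 7.15 → 2 decimal places, 140.9032 → 4 decimal places, 37.68 → 2 decimal places, 5.2033 → 4 decimal places; limit is 2.
Rounded to 2 decimal places: 190.94 s.

190.94 s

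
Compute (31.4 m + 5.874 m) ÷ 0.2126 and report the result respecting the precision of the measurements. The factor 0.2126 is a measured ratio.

175 m

31.4 m + 5.874 m = 37.274 m; the sum is limited to 1 decimal place (3 s.f.).
Carrying full precision, 37.274 ÷ 0.2126 = 175.324553151… m; 0.2126 has 4 s.f., so the result keeps min(3, 4) = 3 s.f.
Rounded to 3 significant figures: 175 m.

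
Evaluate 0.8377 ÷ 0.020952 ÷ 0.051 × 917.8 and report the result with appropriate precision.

7.2 × 10⁵

0.8377 ÷ 0.020952 ÷ 0.051 × 917.8 = 719516.747898…
Multiplication/division keeps the fewest significant figures: 0.8377 → 4 s.f., 0.020952 → 5 s.f., 0.051 → 2 s.f., 917.8 → 4 s.f.; limit is 2.
Rounded to 2 significant figures: 7.2 × 10⁵.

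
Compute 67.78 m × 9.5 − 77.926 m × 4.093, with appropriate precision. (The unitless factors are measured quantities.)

3.2 × 10^2 m

67.78 × 9.5 = 643.91 → 6.4 × 10^2 m (2 s.f., last digit at the 10^1 place).
77.926 × 4.093 = 318.951118 → 319.0 m (4 s.f., last digit at the 10^-1 place).
Difference: 324.958882 m; keep the coarser place, 10^1.
Result: 3.2 × 10^2 m.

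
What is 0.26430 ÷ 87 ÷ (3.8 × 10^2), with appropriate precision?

0.26430 ÷ 87 ÷ (3.8 × 10^2) = 0.0000079945553539…
Multiplication/division keeps the fewest significant figures: 0.26430 → 5 s.f., 87 → 2 s.f., 3.8 × 10^2 → 2 s.f.; limit is 2.
Rounded to 2 significant figures: 8.0 × 10^-6.

8.0 × 10^-6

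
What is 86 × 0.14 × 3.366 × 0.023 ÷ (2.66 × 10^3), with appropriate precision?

86 × 0.14 × 3.366 × 0.023 ÷ (2.66 × 10^3) = 0.000350418315789…
Multiplication/division keeps the fewest significant figures: 86 → 2 s.f., 0.14 → 2 s.f., 3.366 → 4 s.f., 0.023 → 2 s.f., 2.66 × 10^3 → 3 s.f.; limit is 2.
Rounded to 2 significant figures: 3.5 × 10^-4.

3.5 × 10^-4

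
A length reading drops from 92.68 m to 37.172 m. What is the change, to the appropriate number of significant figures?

55.51 m

92.68 m − 37.172 m = 55.508 m.
Addition/subtraction keeps the fewest decimal places: 92.68 → 2 decimal places, 37.172 → 3 decimal places; limit is 2.
Rounded to 2 decimal places: 55.51 m.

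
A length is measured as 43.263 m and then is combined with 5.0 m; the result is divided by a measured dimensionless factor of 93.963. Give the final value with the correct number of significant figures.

43.263 m + 5.0 m = 48.263 m; the sum is limited to 1 decimal place (3 s.f.).
Carrying full precision, 48.263 ÷ 93.963 = 0.513638347009… m; 93.963 has 5 s.f., so the result keeps min(3, 5) = 3 s.f.
Rounded to 3 significant figures: 0.514 m.

0.514 m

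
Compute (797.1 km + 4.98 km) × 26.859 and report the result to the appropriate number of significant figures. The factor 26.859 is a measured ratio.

2.154 × 10⁴ km

797.1 km + 4.98 km = 802.08 km; the sum is limited to 1 decimal place (4 s.f.).
Carrying full precision, 802.08 × 26.859 = 21543.06672 km; 26.859 has 5 s.f., so the result keeps min(4, 5) = 4 s.f.
Rounded to 4 significant figures: 2.154 × 10⁴ km.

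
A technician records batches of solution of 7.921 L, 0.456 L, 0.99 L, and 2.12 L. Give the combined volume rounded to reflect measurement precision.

11.49 L

7.921 L + 0.456 L + 0.99 L + 2.12 L = 11.487 L.
Addition/subtraction keeps the fewest decimal places: 7.921 → 3 decimal places, 0.456 → 3 decimal places, 0.99 → 2 decimal places, 2.12 → 2 decimal places; limit is 2.
Rounded to 2 decimal places: 11.49 L.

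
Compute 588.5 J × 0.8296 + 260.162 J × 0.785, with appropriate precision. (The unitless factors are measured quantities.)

588.5 × 0.8296 = 488.2196 → 488.2 J (4 s.f., last digit at the 10^-1 place).
260.162 × 0.785 = 204.22717 → 204 J (3 s.f., last digit at the 10^0 place).
Sum: 692.44677 J; keep the coarser place, 10^0.
Result: 692 J.

692 J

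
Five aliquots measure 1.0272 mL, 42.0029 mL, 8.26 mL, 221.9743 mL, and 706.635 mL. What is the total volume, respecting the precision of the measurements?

979.90 mL

1.0272 mL + 42.0029 mL + 8.26 mL + 221.9743 mL + 706.635 mL = 979.8994 mL.
Addition/subtraction keeps the fewest decimal places: 1.0272 → 4 decimal places, 42.0029 → 4 decimal places, 8.26 → 2 decimal places, 221.9743 → 4 decimal places, 706.635 → 3 decimal places; limit is 2.
Rounded to 2 decimal places: 979.90 mL.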